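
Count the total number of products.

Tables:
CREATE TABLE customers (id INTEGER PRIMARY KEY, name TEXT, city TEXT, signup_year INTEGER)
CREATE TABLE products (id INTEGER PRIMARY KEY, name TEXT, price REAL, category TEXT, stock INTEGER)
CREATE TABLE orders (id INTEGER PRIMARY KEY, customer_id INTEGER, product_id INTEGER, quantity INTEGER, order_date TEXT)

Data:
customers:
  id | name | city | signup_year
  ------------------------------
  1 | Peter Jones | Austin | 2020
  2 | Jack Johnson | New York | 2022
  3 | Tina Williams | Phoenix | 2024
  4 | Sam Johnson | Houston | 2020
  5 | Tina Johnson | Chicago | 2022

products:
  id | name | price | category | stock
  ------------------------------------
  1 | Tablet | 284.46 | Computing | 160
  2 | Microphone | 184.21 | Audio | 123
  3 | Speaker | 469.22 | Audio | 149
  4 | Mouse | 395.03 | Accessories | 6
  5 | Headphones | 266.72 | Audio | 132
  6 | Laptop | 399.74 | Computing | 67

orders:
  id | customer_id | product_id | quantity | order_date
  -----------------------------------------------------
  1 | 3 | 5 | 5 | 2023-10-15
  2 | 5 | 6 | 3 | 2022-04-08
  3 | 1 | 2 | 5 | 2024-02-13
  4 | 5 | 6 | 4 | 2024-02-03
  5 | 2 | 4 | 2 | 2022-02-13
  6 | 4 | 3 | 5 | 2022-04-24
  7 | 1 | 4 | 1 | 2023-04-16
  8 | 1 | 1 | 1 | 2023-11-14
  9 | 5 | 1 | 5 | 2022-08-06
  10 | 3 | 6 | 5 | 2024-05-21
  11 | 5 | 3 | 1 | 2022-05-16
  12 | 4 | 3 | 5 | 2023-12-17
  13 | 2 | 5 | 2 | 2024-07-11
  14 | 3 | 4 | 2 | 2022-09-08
SELECT COUNT(*) FROM products

Execution result:
6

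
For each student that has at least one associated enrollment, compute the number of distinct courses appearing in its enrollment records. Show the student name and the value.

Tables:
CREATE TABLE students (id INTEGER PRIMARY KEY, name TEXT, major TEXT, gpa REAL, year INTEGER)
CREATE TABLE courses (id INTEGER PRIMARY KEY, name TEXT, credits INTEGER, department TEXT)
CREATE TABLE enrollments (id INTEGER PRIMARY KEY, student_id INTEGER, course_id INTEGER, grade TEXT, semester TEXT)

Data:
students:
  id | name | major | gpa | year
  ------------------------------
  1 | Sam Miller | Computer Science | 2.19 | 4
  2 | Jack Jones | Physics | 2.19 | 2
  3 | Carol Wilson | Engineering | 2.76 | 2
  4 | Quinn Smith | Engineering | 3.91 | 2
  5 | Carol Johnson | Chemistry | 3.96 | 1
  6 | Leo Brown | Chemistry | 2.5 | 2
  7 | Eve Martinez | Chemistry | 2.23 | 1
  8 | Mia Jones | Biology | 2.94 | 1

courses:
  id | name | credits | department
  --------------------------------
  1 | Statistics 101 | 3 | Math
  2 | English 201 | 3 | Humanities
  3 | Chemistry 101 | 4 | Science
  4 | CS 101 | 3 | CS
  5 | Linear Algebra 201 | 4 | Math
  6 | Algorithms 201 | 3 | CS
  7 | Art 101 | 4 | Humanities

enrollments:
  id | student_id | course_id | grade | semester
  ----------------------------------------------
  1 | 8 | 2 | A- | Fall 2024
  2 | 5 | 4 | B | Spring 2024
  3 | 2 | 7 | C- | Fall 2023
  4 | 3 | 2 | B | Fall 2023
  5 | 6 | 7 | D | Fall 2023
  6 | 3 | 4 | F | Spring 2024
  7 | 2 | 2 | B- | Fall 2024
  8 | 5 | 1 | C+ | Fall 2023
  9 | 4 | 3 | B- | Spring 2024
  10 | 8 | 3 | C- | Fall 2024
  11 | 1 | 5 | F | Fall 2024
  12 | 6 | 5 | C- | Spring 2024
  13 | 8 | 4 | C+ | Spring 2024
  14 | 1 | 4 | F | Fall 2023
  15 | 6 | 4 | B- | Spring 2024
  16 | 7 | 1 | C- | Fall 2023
SELECT p.name, COUNT(DISTINCT c.course_id) AS distinct_course_count FROM enrollments c JOIN students p ON c.student_id = p.id GROUP BY p.id, p.name

Execution result:
name | distinct_course_count
Sam Miller | 2
Jack Jones | 2
Carol Wilson | 2
Quinn Smith | 1
Carol Johnson | 2
Leo Brown | 3
Eve Martinez | 1
Mia Jones | 3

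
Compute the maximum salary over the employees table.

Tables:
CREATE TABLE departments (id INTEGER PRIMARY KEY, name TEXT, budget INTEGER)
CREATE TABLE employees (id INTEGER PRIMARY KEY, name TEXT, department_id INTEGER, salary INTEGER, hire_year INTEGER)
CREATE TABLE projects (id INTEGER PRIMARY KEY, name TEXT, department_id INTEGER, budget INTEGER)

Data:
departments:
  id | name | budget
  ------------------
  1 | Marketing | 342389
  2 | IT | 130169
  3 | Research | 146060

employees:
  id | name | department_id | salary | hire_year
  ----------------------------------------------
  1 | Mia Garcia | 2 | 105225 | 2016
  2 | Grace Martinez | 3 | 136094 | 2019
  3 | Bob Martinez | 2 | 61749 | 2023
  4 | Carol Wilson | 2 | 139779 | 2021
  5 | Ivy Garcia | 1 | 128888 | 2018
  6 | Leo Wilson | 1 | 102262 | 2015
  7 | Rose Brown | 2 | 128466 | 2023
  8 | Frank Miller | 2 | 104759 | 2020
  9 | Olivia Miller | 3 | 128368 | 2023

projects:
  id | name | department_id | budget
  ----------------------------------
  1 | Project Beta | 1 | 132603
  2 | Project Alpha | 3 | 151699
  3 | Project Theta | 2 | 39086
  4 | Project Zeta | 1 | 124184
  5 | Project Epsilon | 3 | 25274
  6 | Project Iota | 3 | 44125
SELECT MAX(salary) FROM employees

Execution result:
139779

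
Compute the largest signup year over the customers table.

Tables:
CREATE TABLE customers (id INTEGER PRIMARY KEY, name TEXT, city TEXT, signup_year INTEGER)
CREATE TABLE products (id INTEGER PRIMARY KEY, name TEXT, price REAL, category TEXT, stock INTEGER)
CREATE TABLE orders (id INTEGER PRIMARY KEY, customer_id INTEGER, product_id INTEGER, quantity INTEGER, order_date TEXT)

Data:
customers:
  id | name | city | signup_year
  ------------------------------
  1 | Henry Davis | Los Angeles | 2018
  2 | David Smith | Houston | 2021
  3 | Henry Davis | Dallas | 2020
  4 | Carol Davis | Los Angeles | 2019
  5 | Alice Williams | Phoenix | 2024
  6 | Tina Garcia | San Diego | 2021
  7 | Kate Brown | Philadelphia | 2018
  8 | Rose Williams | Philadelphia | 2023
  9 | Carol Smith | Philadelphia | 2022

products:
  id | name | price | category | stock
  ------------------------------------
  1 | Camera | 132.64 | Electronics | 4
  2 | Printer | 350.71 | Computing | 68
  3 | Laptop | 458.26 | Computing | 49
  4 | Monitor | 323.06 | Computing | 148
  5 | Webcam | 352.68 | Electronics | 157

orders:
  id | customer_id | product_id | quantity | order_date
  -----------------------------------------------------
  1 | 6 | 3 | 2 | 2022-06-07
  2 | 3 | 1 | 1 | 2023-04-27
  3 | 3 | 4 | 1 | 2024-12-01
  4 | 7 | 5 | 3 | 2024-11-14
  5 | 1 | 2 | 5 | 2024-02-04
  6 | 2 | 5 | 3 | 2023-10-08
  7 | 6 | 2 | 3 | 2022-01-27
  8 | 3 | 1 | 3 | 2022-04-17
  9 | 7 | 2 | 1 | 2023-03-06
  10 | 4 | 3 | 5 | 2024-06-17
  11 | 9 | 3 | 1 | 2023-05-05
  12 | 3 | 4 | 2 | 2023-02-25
SELECT MAX(signup_year) FROM customers

Execution result:
2024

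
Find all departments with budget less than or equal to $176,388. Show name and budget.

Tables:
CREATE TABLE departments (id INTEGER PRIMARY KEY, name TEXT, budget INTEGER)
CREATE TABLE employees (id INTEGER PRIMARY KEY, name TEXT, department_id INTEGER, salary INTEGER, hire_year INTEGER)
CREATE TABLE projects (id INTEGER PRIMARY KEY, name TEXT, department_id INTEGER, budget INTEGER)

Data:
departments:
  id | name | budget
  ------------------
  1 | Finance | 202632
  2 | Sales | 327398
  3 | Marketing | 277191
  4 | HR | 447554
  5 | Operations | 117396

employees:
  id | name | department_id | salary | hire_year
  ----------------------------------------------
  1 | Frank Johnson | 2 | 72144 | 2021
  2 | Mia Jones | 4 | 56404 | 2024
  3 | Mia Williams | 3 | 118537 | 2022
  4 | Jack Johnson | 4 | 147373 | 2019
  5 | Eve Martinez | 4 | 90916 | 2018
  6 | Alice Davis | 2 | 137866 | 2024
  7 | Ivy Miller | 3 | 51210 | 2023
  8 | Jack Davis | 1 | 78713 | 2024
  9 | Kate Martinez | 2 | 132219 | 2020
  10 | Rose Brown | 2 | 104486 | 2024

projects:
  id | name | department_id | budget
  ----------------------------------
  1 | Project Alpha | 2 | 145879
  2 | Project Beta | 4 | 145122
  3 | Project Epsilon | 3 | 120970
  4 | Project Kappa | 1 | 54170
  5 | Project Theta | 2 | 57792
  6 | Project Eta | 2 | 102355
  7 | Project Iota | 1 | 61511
SELECT name, budget FROM departments WHERE budget <= 176388

Execution result:
name | budget
Operations | 117396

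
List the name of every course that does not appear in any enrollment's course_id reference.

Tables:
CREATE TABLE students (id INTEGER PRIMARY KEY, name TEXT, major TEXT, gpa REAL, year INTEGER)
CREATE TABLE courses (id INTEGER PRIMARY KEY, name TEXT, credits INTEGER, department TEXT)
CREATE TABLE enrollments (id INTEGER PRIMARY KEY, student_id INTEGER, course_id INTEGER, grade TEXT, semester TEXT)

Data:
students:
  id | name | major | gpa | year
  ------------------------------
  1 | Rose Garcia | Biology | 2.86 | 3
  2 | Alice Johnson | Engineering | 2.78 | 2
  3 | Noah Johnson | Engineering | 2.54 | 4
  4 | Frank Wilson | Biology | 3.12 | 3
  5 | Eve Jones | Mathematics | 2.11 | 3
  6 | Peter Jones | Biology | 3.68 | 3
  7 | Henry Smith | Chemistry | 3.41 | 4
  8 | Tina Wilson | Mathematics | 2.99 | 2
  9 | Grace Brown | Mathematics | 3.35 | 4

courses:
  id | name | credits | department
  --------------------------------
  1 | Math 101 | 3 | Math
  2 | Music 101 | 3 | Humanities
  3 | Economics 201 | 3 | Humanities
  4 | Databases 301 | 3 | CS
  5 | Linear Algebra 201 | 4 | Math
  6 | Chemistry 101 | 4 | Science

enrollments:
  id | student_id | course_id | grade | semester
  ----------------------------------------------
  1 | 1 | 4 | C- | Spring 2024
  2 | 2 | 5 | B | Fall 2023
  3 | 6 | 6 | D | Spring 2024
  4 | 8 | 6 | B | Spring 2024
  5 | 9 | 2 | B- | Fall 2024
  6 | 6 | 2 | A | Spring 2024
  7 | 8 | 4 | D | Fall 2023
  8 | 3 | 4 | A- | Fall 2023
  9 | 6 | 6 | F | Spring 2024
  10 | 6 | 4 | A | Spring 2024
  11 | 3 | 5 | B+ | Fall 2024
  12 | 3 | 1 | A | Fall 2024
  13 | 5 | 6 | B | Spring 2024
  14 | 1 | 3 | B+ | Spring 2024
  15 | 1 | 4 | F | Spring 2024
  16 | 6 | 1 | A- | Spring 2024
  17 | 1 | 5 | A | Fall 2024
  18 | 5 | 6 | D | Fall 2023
SELECT p.name FROM courses p LEFT JOIN enrollments c ON c.course_id = p.id WHERE c.id IS NULL

Execution result:
(no rows)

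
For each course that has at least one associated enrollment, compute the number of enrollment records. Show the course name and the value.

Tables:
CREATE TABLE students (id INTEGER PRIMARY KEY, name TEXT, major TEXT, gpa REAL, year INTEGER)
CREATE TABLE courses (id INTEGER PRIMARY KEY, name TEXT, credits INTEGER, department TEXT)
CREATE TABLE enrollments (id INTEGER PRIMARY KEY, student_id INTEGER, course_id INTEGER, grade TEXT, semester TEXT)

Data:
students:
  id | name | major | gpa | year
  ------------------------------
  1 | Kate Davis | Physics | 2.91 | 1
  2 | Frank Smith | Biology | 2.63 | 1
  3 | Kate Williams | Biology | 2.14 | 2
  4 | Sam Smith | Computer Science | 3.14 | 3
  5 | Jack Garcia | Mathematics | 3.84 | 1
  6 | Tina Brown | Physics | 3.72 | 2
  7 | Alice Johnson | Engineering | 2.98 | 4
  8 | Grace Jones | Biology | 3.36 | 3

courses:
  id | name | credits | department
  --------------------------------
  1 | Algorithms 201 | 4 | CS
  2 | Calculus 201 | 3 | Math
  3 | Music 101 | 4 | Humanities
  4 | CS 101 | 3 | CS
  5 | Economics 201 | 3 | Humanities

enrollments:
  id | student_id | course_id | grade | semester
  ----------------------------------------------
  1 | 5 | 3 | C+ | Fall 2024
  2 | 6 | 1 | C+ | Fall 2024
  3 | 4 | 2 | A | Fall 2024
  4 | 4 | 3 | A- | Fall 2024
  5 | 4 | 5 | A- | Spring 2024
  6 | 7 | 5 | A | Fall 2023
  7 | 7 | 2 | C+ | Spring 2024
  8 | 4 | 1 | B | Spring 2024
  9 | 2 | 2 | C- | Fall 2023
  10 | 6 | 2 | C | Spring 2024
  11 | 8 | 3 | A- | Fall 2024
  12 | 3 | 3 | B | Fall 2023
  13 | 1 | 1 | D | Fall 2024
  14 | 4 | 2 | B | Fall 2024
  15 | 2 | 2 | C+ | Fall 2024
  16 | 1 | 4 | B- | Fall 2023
SELECT p.name, COUNT(*) AS n FROM enrollments c JOIN courses p ON c.course_id = p.id GROUP BY p.id, p.name

Execution result:
name | n
Algorithms 201 | 3
Calculus 201 | 6
Music 101 | 4
CS 101 | 1
Economics 201 | 2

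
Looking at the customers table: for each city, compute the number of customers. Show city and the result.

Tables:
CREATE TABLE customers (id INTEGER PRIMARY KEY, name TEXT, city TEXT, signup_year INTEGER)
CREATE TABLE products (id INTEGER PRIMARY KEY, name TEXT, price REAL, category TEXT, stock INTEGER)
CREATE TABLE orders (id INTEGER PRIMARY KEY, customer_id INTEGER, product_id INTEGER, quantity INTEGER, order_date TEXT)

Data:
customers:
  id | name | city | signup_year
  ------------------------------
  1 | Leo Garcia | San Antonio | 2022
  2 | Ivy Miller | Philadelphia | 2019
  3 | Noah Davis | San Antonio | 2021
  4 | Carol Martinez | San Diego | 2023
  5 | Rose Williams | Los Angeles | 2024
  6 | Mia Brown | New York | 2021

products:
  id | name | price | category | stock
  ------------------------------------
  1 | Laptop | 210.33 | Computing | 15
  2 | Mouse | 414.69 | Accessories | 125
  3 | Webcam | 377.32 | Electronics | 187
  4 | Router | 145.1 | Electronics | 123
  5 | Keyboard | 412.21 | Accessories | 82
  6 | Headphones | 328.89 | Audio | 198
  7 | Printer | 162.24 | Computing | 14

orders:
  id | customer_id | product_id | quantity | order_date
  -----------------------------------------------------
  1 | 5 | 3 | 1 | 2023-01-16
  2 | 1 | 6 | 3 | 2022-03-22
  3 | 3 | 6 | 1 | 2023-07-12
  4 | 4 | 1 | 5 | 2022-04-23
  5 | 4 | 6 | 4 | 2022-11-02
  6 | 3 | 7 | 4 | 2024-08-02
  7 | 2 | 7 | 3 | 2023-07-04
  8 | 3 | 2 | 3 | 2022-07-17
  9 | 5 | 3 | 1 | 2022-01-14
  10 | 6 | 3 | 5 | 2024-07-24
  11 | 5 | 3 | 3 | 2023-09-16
SELECT city, COUNT(*) AS n FROM customers GROUP BY city

Execution result:
city | n
Los Angeles | 1
New York | 1
Philadelphia | 1
San Antonio | 2
San Diego | 1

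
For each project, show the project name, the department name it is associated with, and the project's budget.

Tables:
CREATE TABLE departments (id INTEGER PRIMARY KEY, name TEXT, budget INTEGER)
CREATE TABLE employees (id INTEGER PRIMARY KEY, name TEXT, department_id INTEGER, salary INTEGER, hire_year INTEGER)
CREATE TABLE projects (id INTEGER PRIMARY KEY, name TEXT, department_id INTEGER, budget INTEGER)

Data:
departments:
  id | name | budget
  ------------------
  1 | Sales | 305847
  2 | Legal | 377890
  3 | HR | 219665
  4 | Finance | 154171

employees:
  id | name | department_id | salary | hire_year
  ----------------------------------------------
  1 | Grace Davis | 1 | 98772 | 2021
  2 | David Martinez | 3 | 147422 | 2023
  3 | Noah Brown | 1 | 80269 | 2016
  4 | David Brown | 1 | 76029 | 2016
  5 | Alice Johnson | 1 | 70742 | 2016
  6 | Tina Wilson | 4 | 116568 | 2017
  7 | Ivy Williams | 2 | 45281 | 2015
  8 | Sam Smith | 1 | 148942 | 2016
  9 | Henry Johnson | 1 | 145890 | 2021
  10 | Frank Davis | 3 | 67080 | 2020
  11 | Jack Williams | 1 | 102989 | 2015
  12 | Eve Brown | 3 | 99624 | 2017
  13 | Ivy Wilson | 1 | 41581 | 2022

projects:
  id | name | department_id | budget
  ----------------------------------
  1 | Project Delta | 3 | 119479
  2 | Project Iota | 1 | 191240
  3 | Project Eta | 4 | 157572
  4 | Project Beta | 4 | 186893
SELECT c.name, p.name AS department, c.budget FROM projects c JOIN departments p ON c.department_id = p.id

Execution result:
name | department | budget
Project Delta | HR | 119479
Project Iota | Sales | 191240
Project Eta | Finance | 157572
Project Beta | Finance | 186893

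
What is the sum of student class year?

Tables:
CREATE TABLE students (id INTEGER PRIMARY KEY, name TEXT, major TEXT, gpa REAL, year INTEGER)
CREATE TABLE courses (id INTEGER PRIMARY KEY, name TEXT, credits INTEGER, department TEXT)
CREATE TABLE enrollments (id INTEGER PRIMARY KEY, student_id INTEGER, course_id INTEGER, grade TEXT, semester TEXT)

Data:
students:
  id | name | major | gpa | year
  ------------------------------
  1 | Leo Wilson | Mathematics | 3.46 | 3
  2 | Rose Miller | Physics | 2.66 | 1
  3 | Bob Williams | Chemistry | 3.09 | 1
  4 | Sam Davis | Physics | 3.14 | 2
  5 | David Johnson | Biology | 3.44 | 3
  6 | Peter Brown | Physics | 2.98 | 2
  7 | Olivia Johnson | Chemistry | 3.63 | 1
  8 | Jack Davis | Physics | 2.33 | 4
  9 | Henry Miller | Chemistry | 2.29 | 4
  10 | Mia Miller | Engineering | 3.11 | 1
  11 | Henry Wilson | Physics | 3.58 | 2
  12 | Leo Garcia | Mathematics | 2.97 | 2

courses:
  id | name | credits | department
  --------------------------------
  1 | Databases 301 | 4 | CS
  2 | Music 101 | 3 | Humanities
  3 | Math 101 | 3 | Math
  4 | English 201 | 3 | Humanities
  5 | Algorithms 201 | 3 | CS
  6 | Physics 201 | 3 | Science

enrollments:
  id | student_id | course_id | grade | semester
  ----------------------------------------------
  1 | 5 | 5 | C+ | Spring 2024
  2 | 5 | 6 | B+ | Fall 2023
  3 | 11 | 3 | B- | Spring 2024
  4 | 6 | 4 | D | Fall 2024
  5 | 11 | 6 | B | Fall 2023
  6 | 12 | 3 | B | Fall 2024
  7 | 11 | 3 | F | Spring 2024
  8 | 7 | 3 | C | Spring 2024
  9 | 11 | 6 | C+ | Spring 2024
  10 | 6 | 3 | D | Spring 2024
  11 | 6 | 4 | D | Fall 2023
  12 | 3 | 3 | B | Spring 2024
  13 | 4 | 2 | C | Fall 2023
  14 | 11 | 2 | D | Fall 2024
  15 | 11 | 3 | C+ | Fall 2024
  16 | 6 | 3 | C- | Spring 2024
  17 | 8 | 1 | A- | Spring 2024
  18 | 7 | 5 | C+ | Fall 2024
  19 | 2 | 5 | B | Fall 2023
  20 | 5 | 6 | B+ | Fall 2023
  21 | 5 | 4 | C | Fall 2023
SELECT SUM(year) FROM students

Execution result:
26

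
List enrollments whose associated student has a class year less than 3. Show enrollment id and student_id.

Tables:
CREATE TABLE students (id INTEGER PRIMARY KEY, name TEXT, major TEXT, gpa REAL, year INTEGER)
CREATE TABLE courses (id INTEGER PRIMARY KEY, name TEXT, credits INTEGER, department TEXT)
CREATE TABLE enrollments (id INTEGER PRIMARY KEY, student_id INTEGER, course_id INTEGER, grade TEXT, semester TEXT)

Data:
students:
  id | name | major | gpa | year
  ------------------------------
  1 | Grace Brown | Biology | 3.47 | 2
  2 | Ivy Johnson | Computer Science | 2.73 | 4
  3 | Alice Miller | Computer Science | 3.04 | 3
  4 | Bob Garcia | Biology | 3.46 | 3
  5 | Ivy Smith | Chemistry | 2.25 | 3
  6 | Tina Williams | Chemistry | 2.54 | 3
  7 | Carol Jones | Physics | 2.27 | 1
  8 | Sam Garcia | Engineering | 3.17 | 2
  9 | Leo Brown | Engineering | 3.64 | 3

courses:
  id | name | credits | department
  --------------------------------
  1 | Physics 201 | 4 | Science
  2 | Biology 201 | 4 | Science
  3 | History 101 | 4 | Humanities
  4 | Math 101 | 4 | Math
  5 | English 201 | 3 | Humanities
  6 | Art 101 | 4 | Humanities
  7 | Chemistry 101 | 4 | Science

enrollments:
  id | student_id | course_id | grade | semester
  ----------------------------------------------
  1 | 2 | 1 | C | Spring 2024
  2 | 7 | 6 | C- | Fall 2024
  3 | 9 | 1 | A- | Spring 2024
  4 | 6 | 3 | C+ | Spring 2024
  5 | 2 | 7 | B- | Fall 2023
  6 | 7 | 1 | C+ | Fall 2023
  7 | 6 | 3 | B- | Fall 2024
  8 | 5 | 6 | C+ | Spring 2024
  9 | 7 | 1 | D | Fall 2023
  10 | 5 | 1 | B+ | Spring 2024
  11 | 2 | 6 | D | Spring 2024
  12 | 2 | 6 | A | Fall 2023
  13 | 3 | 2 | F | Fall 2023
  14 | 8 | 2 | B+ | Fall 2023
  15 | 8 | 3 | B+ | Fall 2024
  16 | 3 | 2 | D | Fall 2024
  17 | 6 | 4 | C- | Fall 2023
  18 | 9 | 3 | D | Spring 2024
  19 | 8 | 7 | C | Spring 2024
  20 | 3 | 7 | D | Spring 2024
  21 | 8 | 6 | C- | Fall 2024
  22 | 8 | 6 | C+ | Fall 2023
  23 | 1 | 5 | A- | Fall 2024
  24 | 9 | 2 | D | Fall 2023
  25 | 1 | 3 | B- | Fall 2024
SELECT id, student_id FROM enrollments WHERE student_id IN (SELECT id FROM students WHERE year < 3)

Execution result:
id | student_id
2 | 7
6 | 7
9 | 7
14 | 8
15 | 8
19 | 8
21 | 8
22 | 8
23 | 1
25 | 1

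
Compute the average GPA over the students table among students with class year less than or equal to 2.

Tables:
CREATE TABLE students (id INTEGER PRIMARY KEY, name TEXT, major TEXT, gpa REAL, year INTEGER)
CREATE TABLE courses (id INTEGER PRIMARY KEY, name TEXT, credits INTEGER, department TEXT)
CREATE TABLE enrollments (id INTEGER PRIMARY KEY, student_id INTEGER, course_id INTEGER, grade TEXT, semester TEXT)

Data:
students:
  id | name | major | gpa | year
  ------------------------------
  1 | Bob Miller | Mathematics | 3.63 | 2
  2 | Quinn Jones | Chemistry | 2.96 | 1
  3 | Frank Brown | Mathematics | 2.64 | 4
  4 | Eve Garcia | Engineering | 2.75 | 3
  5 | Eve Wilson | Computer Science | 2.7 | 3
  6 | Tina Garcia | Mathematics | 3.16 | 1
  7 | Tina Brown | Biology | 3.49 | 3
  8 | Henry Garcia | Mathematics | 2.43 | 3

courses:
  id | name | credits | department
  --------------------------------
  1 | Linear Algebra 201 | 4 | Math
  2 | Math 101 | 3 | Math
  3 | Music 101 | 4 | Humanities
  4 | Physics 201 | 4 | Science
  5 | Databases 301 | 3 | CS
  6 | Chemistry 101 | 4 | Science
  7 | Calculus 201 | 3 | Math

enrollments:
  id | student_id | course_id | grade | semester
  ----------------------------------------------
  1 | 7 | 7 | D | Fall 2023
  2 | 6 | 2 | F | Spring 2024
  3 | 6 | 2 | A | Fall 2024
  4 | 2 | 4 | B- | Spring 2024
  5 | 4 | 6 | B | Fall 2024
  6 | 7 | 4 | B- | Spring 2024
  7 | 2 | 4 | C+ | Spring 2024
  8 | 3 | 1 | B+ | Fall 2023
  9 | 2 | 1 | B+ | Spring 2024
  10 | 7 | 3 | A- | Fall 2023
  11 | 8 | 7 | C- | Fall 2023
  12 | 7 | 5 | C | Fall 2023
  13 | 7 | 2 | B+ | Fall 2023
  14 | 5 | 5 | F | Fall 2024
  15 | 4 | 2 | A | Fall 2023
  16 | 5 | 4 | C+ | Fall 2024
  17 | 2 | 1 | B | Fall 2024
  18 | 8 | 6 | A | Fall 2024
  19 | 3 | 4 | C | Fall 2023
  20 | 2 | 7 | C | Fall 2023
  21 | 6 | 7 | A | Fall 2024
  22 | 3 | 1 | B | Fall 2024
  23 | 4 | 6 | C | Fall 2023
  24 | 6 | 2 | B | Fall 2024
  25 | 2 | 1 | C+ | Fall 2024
SELECT AVG(gpa) FROM students WHERE year <= 2

Execution result:
3.25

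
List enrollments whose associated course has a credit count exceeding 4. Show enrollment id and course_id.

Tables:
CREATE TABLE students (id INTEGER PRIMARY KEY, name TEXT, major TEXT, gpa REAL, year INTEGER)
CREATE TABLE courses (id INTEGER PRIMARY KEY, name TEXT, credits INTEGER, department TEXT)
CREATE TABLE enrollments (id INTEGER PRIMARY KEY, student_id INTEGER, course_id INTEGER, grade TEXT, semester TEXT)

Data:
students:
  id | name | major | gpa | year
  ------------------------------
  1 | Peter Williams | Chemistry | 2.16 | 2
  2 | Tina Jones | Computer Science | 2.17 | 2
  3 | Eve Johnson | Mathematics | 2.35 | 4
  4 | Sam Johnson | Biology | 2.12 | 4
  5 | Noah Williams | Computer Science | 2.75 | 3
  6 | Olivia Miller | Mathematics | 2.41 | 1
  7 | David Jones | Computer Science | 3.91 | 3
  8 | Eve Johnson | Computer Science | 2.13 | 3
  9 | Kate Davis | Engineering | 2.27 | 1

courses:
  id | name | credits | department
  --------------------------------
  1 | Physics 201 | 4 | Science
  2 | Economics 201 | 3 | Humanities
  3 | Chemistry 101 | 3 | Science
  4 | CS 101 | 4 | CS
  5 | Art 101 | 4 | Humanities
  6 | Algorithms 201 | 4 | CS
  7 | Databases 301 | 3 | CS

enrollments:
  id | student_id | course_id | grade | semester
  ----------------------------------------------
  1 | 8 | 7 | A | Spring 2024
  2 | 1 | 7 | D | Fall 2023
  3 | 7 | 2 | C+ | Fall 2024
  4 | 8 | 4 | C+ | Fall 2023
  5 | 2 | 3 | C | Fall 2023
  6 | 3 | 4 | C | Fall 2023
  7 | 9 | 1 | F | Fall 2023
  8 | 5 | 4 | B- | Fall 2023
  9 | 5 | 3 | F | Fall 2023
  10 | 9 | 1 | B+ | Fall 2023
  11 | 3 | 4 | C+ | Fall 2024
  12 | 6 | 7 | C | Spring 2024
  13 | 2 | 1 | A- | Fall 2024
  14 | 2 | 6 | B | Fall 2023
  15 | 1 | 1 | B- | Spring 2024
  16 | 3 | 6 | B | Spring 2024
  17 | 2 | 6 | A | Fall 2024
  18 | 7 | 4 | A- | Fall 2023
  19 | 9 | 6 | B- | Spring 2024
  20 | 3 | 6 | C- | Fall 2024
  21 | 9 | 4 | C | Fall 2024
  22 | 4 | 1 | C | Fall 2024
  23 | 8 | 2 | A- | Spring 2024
SELECT id, course_id FROM enrollments WHERE course_id IN (SELECT id FROM courses WHERE credits > 4)

Execution result:
(no rows)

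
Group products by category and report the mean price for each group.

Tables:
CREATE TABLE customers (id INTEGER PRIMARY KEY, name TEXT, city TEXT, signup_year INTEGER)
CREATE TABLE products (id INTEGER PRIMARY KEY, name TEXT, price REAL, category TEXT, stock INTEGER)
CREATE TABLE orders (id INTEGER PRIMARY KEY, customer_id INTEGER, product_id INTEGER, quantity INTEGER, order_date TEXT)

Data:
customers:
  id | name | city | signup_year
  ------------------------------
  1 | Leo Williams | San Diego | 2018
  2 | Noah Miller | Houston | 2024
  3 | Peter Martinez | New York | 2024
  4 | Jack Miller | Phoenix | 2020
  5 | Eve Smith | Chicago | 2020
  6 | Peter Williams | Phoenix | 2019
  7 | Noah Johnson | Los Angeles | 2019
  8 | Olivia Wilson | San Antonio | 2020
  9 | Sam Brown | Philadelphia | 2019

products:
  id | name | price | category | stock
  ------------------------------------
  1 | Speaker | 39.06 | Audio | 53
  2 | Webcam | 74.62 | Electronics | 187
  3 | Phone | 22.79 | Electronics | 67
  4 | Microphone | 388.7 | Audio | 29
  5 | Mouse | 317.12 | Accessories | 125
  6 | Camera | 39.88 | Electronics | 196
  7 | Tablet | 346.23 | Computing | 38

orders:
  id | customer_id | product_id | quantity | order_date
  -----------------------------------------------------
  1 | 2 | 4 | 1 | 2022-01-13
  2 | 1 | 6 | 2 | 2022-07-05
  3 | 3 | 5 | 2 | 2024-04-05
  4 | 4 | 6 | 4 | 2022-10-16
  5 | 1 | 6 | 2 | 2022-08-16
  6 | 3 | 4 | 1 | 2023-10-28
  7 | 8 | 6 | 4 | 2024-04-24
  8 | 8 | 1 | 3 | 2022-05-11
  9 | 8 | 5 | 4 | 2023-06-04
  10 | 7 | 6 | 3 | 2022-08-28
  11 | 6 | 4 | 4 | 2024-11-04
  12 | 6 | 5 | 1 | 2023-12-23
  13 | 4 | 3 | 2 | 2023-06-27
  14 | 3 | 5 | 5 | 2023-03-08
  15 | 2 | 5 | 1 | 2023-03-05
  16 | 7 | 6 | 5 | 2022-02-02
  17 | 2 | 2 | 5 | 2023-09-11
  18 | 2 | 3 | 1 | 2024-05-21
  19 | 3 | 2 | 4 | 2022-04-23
SELECT category, AVG(price) AS avg_price FROM products GROUP BY category

Execution result:
category | avg_price
Accessories | 317.12
Audio | 213.88
Computing | 346.23
Electronics | 45.76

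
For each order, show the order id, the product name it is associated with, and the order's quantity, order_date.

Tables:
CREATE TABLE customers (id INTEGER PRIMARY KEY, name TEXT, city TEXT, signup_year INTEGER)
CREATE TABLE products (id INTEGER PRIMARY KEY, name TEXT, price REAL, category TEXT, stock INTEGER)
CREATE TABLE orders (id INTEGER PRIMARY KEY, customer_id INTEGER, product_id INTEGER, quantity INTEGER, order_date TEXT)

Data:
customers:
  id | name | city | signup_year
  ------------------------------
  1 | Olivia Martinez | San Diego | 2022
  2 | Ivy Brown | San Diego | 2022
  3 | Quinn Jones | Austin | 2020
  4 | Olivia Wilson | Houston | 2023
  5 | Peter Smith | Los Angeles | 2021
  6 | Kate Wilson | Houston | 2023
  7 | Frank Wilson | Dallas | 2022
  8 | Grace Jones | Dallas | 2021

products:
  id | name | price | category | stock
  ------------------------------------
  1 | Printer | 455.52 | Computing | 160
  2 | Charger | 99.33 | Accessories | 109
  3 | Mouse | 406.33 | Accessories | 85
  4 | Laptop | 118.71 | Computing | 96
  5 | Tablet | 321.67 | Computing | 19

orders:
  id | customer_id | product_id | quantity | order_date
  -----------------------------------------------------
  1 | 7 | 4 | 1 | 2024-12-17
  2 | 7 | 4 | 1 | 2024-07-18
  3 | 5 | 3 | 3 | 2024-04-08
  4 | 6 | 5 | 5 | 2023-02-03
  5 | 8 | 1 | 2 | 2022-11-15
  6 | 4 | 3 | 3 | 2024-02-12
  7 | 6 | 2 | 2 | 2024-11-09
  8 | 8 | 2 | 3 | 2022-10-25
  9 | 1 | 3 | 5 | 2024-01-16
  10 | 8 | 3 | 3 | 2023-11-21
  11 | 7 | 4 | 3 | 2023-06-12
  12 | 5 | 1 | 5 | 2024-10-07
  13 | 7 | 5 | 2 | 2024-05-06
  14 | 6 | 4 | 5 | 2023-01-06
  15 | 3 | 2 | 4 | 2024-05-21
SELECT c.id, p.name AS product, c.quantity, c.order_date FROM orders c JOIN products p ON c.product_id = p.id

Execution result:
id | product | quantity | order_date
1 | Laptop | 1 | 2024-12-17
2 | Laptop | 1 | 2024-07-18
3 | Mouse | 3 | 2024-04-08
4 | Tablet | 5 | 2023-02-03
5 | Printer | 2 | 2022-11-15
6 | Mouse | 3 | 2024-02-12
7 | Charger | 2 | 2024-11-09
8 | Charger | 3 | 2022-10-25
9 | Mouse | 5 | 2024-01-16
10 | Mouse | 3 | 2023-11-21
11 | Laptop | 3 | 2023-06-12
12 | Printer | 5 | 2024-10-07
13 | Tablet | 2 | 2024-05-06
14 | Laptop | 5 | 2023-01-06
15 | Charger | 4 | 2024-05-21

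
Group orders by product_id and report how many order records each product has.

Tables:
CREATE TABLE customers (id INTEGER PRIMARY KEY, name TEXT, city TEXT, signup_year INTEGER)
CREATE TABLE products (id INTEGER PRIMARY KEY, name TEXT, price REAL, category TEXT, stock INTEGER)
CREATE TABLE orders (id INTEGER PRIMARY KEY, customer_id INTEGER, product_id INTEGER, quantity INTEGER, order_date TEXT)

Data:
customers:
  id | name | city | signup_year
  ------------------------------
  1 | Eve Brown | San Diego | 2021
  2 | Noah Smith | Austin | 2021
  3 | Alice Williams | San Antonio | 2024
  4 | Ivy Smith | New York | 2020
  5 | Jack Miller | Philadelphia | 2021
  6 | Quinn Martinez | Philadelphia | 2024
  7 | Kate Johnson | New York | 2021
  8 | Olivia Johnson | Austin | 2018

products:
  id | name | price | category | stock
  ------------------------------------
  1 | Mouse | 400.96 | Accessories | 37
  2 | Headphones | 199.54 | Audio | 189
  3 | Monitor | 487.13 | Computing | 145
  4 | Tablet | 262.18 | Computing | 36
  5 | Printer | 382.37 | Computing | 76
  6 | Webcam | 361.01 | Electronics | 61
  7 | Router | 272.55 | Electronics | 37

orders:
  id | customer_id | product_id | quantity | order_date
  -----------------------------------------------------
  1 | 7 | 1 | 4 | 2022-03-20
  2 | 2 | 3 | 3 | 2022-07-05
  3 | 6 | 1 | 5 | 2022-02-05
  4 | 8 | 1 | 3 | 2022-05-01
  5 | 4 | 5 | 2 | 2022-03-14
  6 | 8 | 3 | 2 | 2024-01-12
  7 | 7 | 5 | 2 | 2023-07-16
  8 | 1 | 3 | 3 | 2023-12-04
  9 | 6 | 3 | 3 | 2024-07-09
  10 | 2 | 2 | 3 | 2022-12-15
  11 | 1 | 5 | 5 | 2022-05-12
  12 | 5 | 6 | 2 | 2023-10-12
SELECT product_id, COUNT(*) AS order_count FROM orders GROUP BY product_id

Execution result:
product_id | order_count
1 | 3
2 | 1
3 | 4
5 | 3
6 | 1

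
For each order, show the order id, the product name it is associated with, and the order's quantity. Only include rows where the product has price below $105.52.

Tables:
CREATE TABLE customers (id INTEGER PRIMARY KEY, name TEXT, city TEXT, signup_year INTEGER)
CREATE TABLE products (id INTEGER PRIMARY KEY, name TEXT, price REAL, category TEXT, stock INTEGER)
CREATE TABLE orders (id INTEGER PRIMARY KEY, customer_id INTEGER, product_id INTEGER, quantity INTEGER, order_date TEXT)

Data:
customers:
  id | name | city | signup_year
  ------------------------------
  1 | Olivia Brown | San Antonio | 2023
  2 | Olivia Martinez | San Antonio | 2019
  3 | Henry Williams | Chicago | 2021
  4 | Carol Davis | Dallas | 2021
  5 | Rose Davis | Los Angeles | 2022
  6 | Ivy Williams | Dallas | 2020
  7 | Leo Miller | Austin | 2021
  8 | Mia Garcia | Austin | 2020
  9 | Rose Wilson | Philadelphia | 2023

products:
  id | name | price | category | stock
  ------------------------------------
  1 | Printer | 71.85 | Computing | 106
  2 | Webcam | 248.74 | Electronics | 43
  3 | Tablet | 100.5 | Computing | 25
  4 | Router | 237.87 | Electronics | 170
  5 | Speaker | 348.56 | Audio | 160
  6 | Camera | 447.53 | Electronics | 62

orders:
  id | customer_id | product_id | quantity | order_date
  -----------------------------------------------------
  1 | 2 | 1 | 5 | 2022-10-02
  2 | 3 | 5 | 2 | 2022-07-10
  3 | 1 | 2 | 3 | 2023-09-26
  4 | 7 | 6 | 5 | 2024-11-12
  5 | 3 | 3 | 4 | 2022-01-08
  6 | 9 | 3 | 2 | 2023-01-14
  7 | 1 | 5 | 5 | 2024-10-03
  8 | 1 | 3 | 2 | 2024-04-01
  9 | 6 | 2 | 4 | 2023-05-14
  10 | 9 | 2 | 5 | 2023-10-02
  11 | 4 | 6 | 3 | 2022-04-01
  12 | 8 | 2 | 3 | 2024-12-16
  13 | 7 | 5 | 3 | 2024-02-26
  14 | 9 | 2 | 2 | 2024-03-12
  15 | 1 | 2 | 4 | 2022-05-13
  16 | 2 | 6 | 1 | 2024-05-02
SELECT c.id, p.name AS product, c.quantity FROM orders c JOIN products p ON c.product_id = p.id WHERE p.price < 105.52

Execution result:
id | product | quantity
1 | Printer | 5
5 | Tablet | 4
6 | Tablet | 2
8 | Tablet | 2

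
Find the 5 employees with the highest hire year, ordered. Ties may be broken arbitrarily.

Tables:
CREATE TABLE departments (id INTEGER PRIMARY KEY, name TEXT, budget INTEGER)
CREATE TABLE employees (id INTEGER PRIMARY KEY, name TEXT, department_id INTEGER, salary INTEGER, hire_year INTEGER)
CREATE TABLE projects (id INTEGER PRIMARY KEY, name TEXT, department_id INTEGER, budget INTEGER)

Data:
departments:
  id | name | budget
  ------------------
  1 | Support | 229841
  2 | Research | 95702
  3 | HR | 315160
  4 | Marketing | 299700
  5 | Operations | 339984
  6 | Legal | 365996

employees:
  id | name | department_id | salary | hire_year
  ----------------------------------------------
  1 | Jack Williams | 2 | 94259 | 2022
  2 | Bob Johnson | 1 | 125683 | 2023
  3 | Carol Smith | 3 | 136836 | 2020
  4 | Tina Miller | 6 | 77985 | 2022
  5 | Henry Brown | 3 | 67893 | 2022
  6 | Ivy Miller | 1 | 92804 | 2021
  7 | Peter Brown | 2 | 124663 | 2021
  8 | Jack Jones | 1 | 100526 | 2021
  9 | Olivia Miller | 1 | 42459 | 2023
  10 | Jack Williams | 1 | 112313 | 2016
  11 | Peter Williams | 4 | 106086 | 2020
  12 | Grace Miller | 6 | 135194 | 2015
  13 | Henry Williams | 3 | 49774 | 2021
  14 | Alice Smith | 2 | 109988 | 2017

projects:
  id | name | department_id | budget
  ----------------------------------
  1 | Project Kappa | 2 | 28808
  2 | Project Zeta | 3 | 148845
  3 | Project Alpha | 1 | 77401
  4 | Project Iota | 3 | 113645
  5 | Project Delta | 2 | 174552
SELECT name, hire_year FROM employees ORDER BY hire_year DESC LIMIT 5

Execution result:
name | hire_year
Bob Johnson | 2023
Olivia Miller | 2023
Jack Williams | 2022
Tina Miller | 2022
Henry Brown | 2022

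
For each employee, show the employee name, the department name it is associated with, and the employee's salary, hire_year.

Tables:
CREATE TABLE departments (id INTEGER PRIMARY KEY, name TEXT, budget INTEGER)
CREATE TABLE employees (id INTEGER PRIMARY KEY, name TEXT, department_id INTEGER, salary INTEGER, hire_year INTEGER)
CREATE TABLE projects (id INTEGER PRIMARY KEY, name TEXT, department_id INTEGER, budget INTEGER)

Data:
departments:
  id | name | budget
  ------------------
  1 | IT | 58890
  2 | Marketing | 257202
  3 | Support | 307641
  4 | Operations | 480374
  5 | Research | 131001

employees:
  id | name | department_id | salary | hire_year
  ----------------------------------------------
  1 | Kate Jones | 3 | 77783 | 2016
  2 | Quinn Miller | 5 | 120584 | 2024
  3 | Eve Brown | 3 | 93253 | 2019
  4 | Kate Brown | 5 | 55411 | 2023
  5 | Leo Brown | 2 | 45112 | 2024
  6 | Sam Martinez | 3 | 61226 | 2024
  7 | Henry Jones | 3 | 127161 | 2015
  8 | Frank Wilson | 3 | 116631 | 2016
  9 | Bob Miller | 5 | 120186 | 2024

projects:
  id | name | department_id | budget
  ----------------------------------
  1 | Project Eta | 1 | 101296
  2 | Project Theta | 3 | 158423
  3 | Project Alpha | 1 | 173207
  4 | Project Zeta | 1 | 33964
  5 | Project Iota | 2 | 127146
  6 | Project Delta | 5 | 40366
SELECT c.name, p.name AS department, c.salary, c.hire_year FROM employees c JOIN departments p ON c.department_id = p.id

Execution result:
name | department | salary | hire_year
Kate Jones | Support | 77783 | 2016
Quinn Miller | Research | 120584 | 2024
Eve Brown | Support | 93253 | 2019
Kate Brown | Research | 55411 | 2023
Leo Brown | Marketing | 45112 | 2024
Sam Martinez | Support | 61226 | 2024
Henry Jones | Support | 127161 | 2015
Frank Wilson | Support | 116631 | 2016
Bob Miller | Research | 120186 | 2024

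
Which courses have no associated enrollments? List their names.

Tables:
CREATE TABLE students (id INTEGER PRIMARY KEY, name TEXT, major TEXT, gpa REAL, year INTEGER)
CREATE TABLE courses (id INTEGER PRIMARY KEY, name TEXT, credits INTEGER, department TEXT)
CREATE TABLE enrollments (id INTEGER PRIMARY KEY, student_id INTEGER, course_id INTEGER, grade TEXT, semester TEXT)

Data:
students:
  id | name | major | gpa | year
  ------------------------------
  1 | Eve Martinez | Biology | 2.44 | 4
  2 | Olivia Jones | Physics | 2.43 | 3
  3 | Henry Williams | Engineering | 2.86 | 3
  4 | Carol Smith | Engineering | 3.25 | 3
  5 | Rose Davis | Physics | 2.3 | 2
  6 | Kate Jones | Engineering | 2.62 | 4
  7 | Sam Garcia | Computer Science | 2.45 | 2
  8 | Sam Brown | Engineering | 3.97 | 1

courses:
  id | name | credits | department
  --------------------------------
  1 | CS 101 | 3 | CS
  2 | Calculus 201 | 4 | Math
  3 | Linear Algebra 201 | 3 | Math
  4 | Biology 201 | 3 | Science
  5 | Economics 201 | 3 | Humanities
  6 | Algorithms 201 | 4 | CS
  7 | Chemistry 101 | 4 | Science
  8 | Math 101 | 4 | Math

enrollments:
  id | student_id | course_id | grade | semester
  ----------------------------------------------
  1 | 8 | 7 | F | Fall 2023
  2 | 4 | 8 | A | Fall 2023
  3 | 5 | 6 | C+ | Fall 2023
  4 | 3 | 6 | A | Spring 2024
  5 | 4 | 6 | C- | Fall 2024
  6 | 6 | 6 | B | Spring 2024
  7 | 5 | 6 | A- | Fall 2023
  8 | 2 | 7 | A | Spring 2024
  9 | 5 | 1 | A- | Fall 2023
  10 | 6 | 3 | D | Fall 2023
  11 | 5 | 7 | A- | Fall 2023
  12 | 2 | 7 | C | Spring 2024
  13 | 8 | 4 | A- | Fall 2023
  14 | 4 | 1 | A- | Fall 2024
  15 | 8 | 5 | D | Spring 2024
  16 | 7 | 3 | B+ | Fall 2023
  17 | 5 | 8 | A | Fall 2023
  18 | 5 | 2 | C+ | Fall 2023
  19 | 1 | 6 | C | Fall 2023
SELECT p.name FROM courses p LEFT JOIN enrollments c ON c.course_id = p.id WHERE c.id IS NULL

Execution result:
(no rows)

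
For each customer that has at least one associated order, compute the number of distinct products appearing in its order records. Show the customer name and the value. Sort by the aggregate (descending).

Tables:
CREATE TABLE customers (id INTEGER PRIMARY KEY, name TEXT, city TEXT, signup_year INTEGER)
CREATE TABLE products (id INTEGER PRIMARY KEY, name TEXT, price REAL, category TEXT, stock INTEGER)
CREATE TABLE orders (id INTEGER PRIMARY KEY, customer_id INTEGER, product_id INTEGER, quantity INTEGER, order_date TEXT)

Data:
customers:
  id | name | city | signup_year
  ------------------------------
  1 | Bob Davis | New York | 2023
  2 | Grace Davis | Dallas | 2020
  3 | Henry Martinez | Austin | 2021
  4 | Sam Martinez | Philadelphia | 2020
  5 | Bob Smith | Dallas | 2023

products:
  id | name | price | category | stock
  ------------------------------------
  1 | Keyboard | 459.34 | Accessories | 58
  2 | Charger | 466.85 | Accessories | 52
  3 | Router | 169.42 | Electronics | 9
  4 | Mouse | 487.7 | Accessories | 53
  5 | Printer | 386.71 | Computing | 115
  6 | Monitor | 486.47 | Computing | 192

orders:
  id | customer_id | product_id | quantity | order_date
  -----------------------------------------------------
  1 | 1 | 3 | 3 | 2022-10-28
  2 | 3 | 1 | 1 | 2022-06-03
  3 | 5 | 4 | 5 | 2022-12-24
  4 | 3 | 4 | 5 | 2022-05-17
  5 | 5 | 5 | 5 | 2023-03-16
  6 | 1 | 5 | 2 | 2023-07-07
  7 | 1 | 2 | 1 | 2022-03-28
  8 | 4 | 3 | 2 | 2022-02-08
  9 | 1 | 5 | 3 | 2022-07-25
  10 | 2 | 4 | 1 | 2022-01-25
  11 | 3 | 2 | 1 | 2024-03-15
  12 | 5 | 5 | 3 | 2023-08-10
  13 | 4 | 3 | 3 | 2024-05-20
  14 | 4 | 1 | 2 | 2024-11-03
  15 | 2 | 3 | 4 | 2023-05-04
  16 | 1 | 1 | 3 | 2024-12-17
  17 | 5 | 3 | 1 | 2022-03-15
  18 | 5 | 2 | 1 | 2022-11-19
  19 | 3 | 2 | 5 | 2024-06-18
SELECT p.name, COUNT(DISTINCT c.product_id) AS distinct_product_count FROM orders c JOIN customers p ON c.customer_id = p.id GROUP BY p.id, p.name ORDER BY distinct_product_count DESC

Execution result:
name | distinct_product_count
Bob Davis | 4
Bob Smith | 4
Henry Martinez | 3
Grace Davis | 2
Sam Martinez | 2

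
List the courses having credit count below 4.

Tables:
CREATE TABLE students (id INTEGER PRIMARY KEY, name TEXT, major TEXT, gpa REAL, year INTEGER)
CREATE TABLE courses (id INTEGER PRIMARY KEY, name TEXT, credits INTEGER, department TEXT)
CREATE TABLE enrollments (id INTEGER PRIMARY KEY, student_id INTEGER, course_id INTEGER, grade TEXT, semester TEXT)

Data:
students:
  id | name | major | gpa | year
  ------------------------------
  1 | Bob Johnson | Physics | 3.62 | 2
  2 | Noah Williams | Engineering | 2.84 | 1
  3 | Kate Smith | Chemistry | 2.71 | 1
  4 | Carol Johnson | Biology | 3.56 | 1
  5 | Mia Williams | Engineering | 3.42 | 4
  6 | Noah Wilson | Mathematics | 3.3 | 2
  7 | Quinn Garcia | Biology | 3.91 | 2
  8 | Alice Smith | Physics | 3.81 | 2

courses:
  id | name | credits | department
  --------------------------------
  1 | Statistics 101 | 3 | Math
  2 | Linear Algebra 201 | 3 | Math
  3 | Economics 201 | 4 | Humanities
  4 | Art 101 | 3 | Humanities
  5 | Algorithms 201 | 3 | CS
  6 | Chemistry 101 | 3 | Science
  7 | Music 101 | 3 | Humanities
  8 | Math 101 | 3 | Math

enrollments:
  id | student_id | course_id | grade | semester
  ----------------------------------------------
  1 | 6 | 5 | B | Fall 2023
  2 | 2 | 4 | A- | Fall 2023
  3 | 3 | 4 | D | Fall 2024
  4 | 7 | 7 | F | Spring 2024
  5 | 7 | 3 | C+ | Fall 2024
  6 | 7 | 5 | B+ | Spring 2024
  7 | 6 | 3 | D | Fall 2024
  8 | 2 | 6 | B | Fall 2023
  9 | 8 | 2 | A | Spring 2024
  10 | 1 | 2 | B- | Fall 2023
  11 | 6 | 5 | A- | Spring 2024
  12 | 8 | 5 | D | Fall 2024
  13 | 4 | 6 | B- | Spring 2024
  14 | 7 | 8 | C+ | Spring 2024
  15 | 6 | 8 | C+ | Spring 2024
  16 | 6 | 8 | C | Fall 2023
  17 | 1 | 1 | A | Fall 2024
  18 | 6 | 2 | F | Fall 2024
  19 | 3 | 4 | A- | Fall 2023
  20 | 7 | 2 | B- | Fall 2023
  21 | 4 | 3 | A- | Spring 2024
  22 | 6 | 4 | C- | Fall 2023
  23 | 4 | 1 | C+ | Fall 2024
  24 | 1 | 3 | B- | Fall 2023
SELECT name, credits FROM courses WHERE credits < 4

Execution result:
name | credits
Statistics 101 | 3
Linear Algebra 201 | 3
Art 101 | 3
Algorithms 201 | 3
Chemistry 101 | 3
Music 101 | 3
Math 101 | 3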